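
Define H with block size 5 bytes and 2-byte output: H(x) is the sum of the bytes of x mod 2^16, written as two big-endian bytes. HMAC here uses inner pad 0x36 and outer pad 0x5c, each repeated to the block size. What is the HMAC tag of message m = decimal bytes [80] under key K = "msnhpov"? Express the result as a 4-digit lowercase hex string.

022f

Key "msnhpov" = 6d 73 6e 68 70 6f 76 is 7 bytes > B = 5, so hash it first: H(key) = 03 0b, then zero-pad to 5 bytes: K' = 03 0b 00 00 00.
K' ⊕ ipad = 35 3d 36 36 36.  K' ⊕ opad = 5f 57 5c 5c 5c.
Inner input = (K'⊕ipad) ∥ m = 35 3d 36 36 36 ∥ 50.
Inner hash: sum = 53+61+54+54+54+80 = 356 → 01 64.
Outer input = (K'⊕opad) ∥ inner = 5f 57 5c 5c 5c ∥ 01 64.
Outer hash (tag): sum = 95+87+92+92+92+1+100 = 559 → 02 2f.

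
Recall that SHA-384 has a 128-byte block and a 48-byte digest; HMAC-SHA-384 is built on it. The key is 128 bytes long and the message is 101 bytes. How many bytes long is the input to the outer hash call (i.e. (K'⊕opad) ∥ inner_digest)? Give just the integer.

Key is 128 ≤ 128 bytes, zero-padded: |K'| = 128.
Outer input = (K'⊕opad) ∥ H(inner) → 128 + 48 = 176 bytes.

176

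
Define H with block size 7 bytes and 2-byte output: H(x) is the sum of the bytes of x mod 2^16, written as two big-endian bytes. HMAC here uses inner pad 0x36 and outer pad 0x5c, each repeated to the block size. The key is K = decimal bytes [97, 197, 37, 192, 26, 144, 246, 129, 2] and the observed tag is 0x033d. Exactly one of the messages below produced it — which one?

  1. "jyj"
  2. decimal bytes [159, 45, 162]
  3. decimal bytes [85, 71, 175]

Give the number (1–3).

1

Key decimal bytes [97, 197, 37, 192, 26, 144, 246, 129, 2] = 61 c5 25 c0 1a 90 f6 81 02 is 9 bytes > B = 7, so hash it first: H(key) = 04 2e, then zero-pad to 7 bytes: K' = 04 2e 00 00 00 00 00.
K' ⊕ ipad = 32 18 36 36 36 36 36; K' ⊕ opad = 58 72 5c 5c 5c 5c 5c.
m1: inner = H(32 18 36 36 36 36 36 6a 79 6a) = 02 a5; tag = H(58 72 5c 5c 5c 5c 5c 02 a5) = 033d ← matches
m2: inner = H(32 18 36 36 36 36 36 9f 2d a2) = 02 c6; tag = H(58 72 5c 5c 5c 5c 5c 02 c6) = 035e
m3: inner = H(32 18 36 36 36 36 36 55 47 af) = 02 a3; tag = H(58 72 5c 5c 5c 5c 5c 02 a3) = 033b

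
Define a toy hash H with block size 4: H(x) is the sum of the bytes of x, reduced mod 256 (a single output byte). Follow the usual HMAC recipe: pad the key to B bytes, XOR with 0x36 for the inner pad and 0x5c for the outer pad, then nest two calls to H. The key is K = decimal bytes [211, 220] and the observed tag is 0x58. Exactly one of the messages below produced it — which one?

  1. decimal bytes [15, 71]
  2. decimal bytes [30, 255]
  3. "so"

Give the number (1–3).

1

Key decimal bytes [211, 220] = d3 dc is 2 bytes ≤ B = 4; zero-pad to 4 bytes: K' = d3 dc 00 00.
K' ⊕ ipad = e5 ea 36 36; K' ⊕ opad = 8f 80 5c 5c.
m1: inner = H(e5 ea 36 36 0f 47) = 91; tag = H(8f 80 5c 5c 91) = 58 ← matches
m2: inner = H(e5 ea 36 36 1e ff) = 58; tag = H(8f 80 5c 5c 58) = 1f
m3: inner = H(e5 ea 36 36 73 6f) = 1d; tag = H(8f 80 5c 5c 1d) = e4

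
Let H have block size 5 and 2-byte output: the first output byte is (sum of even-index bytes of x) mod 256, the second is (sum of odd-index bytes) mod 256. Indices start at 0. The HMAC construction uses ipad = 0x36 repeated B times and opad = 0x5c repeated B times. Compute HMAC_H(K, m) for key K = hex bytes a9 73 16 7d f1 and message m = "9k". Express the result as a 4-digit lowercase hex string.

Key hex bytes a9 73 16 7d f1 is exactly B = 5 bytes: K' = a9 73 16 7d f1.
K' ⊕ ipad = 9f 45 20 4b c7.  K' ⊕ opad = f5 2f 4a 21 ad.
Inner input = (K'⊕ipad) ∥ m = 9f 45 20 4b c7 ∥ 39 6b.
Inner hash: even-index sum = 497 mod 256 = 241; odd-index sum = 201 mod 256 = 201 → f1 c9.
Outer input = (K'⊕opad) ∥ inner = f5 2f 4a 21 ad ∥ f1 c9.
Outer hash (tag): even-index sum = 693 mod 256 = 181; odd-index sum = 321 mod 256 = 65 → b5 41.

b541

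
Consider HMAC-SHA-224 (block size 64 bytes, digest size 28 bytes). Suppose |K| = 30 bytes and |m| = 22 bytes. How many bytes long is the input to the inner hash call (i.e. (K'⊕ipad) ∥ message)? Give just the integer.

Key is 30 ≤ 64 bytes, zero-padded: |K'| = 64.
Inner input = (K'⊕ipad) ∥ m → 64 + 22 = 86 bytes.

86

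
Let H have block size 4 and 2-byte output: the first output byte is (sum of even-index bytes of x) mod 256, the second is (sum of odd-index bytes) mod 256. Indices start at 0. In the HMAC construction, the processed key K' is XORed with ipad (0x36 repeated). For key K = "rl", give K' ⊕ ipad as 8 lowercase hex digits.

445a3636

Key "rl" = 72 6c is 2 bytes ≤ B = 4; zero-pad to 4 bytes: K' = 72 6c 00 00.
XOR each byte with 0x36: 72⊕36=44, 6c⊕36=5a, 00⊕36=36, 00⊕36=36.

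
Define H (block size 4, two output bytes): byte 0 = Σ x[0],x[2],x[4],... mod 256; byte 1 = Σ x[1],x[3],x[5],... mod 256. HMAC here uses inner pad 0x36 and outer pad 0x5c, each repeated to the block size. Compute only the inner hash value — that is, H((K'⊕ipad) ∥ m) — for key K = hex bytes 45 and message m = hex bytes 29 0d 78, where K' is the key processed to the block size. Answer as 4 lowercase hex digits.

4a79

Key hex bytes 45 is 1 byte ≤ B = 4; zero-pad to 4 bytes: K' = 45 00 00 00.
K' ⊕ ipad = 73 36 36 36.
Inner input = 73 36 36 36 ∥ 29 0d 78.
Inner hash: even-index sum = 330 mod 256 = 74; odd-index sum = 121 mod 256 = 121 → 4a 79.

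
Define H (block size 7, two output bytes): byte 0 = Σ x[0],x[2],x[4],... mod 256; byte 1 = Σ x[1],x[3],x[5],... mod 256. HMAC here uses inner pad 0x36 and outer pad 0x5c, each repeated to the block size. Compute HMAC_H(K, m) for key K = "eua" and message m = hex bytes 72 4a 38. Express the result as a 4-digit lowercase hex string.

Key "eua" = 65 75 61 is 3 bytes ≤ B = 7; zero-pad to 7 bytes: K' = 65 75 61 00 00 00 00.
K' ⊕ ipad = 53 43 57 36 36 36 36.  K' ⊕ opad = 39 29 3d 5c 5c 5c 5c.
Inner input = (K'⊕ipad) ∥ m = 53 43 57 36 36 36 36 ∥ 72 4a 38.
Inner hash: even-index sum = 352 mod 256 = 96; odd-index sum = 345 mod 256 = 89 → 60 59.
Outer input = (K'⊕opad) ∥ inner = 39 29 3d 5c 5c 5c 5c ∥ 60 59.
Outer hash (tag): even-index sum = 391 mod 256 = 135; odd-index sum = 321 mod 256 = 65 → 87 41.

8741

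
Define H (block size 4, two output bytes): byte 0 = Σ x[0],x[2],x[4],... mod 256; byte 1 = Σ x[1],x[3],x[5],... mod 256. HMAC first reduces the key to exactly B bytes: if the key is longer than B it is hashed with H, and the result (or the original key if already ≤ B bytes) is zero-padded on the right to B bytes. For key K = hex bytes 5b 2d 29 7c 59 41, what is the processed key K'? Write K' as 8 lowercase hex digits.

ddea0000

|K| = 6 > B = 4, so first hash the key.
H(K): even-index sum = 221 mod 256 = 221; odd-index sum = 234 mod 256 = 234 → dd ea.
Zero-pad H(K) = dd ea to 4 bytes: K' = dd ea 00 00.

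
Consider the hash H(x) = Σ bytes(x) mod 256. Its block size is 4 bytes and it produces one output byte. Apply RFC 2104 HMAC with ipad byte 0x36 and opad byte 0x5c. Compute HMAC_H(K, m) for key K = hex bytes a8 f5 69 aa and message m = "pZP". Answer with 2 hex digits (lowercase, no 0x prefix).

3e

Key hex bytes a8 f5 69 aa is exactly B = 4 bytes: K' = a8 f5 69 aa.
K' ⊕ ipad = 9e c3 5f 9c.  K' ⊕ opad = f4 a9 35 f6.
Inner input = (K'⊕ipad) ∥ m = 9e c3 5f 9c ∥ 70 5a 50.
Inner hash: sum = 158+195+95+156+112+90+80 = 886; mod 256 = 118 → 76.
Outer input = (K'⊕opad) ∥ inner = f4 a9 35 f6 ∥ 76.
Outer hash (tag): sum = 244+169+53+246+118 = 830; mod 256 = 62 → 3e.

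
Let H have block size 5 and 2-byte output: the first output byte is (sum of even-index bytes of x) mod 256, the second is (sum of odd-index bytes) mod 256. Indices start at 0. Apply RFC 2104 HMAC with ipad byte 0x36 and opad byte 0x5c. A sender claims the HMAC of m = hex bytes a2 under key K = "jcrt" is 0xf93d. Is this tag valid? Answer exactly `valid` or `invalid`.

valid

Key "jcrt" = 6a 63 72 74 is 4 bytes ≤ B = 5; zero-pad to 5 bytes: K' = 6a 63 72 74 00.
K' ⊕ ipad = 5c 55 44 42 36; K' ⊕ opad = 36 3f 2e 28 5c.
Inner hash: even-index sum = 214 mod 256 = 214; odd-index sum = 313 mod 256 = 57 → d6 39.
Outer hash (recomputed tag): even-index sum = 249 mod 256 = 249; odd-index sum = 317 mod 256 = 61 → f9 3d.
Recomputed tag = f93d; claimed = f93d → match.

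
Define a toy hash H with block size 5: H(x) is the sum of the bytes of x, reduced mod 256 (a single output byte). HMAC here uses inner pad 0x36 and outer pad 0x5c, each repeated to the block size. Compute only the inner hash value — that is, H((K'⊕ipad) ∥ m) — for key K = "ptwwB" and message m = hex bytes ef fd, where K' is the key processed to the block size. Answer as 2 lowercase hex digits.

Key "ptwwB" = 70 74 77 77 42 is exactly B = 5 bytes: K' = 70 74 77 77 42.
K' ⊕ ipad = 46 42 41 41 74.
Inner input = 46 42 41 41 74 ∥ ef fd.
Inner hash: sum = 70+66+65+65+116+239+253 = 874; mod 256 = 106 → 6a.

6a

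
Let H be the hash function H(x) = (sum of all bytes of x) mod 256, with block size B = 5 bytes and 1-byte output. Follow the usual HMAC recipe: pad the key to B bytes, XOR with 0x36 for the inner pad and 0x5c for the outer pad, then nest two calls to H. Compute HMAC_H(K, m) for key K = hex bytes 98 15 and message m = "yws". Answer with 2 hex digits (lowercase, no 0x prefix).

Key hex bytes 98 15 is 2 bytes ≤ B = 5; zero-pad to 5 bytes: K' = 98 15 00 00 00.
K' ⊕ ipad = ae 23 36 36 36.  K' ⊕ opad = c4 49 5c 5c 5c.
Inner input = (K'⊕ipad) ∥ m = ae 23 36 36 36 ∥ 79 77 73.
Inner hash: sum = 174+35+54+54+54+121+119+115 = 726; mod 256 = 214 → d6.
Outer input = (K'⊕opad) ∥ inner = c4 49 5c 5c 5c ∥ d6.
Outer hash (tag): sum = 196+73+92+92+92+214 = 759; mod 256 = 247 → f7.

f7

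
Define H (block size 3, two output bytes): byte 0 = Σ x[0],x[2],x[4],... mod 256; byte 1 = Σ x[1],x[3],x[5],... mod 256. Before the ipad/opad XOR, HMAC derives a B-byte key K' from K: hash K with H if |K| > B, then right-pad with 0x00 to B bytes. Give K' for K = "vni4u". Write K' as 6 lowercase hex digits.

|K| = 5 > B = 3, so first hash the key.
H(K): even-index sum = 340 mod 256 = 84; odd-index sum = 162 mod 256 = 162 → 54 a2.
Zero-pad H(K) = 54 a2 to 3 bytes: K' = 54 a2 00.

54a200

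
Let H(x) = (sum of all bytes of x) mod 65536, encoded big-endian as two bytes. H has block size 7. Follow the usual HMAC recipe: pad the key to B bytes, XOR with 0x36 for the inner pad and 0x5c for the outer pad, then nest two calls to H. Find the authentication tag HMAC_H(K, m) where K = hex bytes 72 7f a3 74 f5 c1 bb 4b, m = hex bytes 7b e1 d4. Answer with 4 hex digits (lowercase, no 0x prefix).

Key hex bytes 72 7f a3 74 f5 c1 bb 4b is 8 bytes > B = 7, so hash it first: H(key) = 04 c4, then zero-pad to 7 bytes: K' = 04 c4 00 00 00 00 00.
K' ⊕ ipad = 32 f2 36 36 36 36 36.  K' ⊕ opad = 58 98 5c 5c 5c 5c 5c.
Inner input = (K'⊕ipad) ∥ m = 32 f2 36 36 36 36 36 ∥ 7b e1 d4.
Inner hash: sum = 50+242+54+54+54+54+54+123+225+212 = 1122 → 04 62.
Outer input = (K'⊕opad) ∥ inner = 58 98 5c 5c 5c 5c 5c ∥ 04 62.
Outer hash (tag): sum = 88+152+92+92+92+92+92+4+98 = 802 → 03 22.

0322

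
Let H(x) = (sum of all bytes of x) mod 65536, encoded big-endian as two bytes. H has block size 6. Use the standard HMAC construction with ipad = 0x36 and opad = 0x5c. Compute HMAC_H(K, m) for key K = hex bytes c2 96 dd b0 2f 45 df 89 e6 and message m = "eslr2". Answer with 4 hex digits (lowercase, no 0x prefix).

034b

Key hex bytes c2 96 dd b0 2f 45 df 89 e6 is 9 bytes > B = 6, so hash it first: H(key) = 05 a7, then zero-pad to 6 bytes: K' = 05 a7 00 00 00 00.
K' ⊕ ipad = 33 91 36 36 36 36.  K' ⊕ opad = 59 fb 5c 5c 5c 5c.
Inner input = (K'⊕ipad) ∥ m = 33 91 36 36 36 36 ∥ 65 73 6c 72 32.
Inner hash: sum = 51+145+54+54+54+54+101+115+108+114+50 = 900 → 03 84.
Outer input = (K'⊕opad) ∥ inner = 59 fb 5c 5c 5c 5c ∥ 03 84.
Outer hash (tag): sum = 89+251+92+92+92+92+3+132 = 843 → 03 4b.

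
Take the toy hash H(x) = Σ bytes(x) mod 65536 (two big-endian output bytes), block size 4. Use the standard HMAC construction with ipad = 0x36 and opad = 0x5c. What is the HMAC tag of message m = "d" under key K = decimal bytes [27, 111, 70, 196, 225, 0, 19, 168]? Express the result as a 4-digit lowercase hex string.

Key decimal bytes [27, 111, 70, 196, 225, 0, 19, 168] = 1b 6f 46 c4 e1 00 13 a8 is 8 bytes > B = 4, so hash it first: H(key) = 03 30, then zero-pad to 4 bytes: K' = 03 30 00 00.
K' ⊕ ipad = 35 06 36 36.  K' ⊕ opad = 5f 6c 5c 5c.
Inner input = (K'⊕ipad) ∥ m = 35 06 36 36 ∥ 64.
Inner hash: sum = 53+6+54+54+100 = 267 → 01 0b.
Outer input = (K'⊕opad) ∥ inner = 5f 6c 5c 5c ∥ 01 0b.
Outer hash (tag): sum = 95+108+92+92+1+11 = 399 → 01 8f.

018f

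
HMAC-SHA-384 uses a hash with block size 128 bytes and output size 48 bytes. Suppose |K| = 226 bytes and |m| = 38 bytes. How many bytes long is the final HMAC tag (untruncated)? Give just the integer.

The tag is one SHA-384 digest: 48 bytes.

48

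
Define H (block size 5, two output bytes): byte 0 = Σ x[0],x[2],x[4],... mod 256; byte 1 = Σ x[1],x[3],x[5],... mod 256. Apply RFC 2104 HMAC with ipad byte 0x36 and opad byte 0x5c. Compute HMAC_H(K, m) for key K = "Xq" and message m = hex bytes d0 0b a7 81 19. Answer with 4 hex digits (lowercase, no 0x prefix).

Key "Xq" = 58 71 is 2 bytes ≤ B = 5; zero-pad to 5 bytes: K' = 58 71 00 00 00.
K' ⊕ ipad = 6e 47 36 36 36.  K' ⊕ opad = 04 2d 5c 5c 5c.
Inner input = (K'⊕ipad) ∥ m = 6e 47 36 36 36 ∥ d0 0b a7 81 19.
Inner hash: even-index sum = 358 mod 256 = 102; odd-index sum = 525 mod 256 = 13 → 66 0d.
Outer input = (K'⊕opad) ∥ inner = 04 2d 5c 5c 5c ∥ 66 0d.
Outer hash (tag): even-index sum = 201 mod 256 = 201; odd-index sum = 239 mod 256 = 239 → c9 ef.

c9ef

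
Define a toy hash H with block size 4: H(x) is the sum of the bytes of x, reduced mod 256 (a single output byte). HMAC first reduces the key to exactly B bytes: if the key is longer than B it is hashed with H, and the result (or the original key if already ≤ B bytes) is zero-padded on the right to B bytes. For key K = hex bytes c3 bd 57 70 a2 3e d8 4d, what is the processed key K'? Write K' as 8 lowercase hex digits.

4c000000

|K| = 8 > B = 4, so first hash the key.
H(K): sum = 195+189+87+112+162+62+216+77 = 1100; mod 256 = 76 → 4c.
Zero-pad H(K) = 4c to 4 bytes: K' = 4c 00 00 00.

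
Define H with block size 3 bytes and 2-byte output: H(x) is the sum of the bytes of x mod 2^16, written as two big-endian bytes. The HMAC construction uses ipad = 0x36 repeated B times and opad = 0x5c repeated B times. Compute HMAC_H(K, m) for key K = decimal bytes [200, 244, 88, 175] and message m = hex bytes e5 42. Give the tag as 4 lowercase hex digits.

Key decimal bytes [200, 244, 88, 175] = c8 f4 58 af is 4 bytes > B = 3, so hash it first: H(key) = 02 c3, then zero-pad to 3 bytes: K' = 02 c3 00.
K' ⊕ ipad = 34 f5 36.  K' ⊕ opad = 5e 9f 5c.
Inner input = (K'⊕ipad) ∥ m = 34 f5 36 ∥ e5 42.
Inner hash: sum = 52+245+54+229+66 = 646 → 02 86.
Outer input = (K'⊕opad) ∥ inner = 5e 9f 5c ∥ 02 86.
Outer hash (tag): sum = 94+159+92+2+134 = 481 → 01 e1.

01e1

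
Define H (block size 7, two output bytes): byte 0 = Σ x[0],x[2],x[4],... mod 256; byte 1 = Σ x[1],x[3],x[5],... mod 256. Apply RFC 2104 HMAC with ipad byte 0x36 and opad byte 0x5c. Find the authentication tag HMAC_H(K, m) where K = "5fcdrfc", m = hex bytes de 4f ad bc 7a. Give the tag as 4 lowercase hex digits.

0ca8

Key "5fcdrfc" = 35 66 63 64 72 66 63 is exactly B = 7 bytes: K' = 35 66 63 64 72 66 63.
K' ⊕ ipad = 03 50 55 52 44 50 55.  K' ⊕ opad = 69 3a 3f 38 2e 3a 3f.
Inner input = (K'⊕ipad) ∥ m = 03 50 55 52 44 50 55 ∥ de 4f ad bc 7a.
Inner hash: even-index sum = 508 mod 256 = 252; odd-index sum = 759 mod 256 = 247 → fc f7.
Outer input = (K'⊕opad) ∥ inner = 69 3a 3f 38 2e 3a 3f ∥ fc f7.
Outer hash (tag): even-index sum = 524 mod 256 = 12; odd-index sum = 424 mod 256 = 168 → 0c a8.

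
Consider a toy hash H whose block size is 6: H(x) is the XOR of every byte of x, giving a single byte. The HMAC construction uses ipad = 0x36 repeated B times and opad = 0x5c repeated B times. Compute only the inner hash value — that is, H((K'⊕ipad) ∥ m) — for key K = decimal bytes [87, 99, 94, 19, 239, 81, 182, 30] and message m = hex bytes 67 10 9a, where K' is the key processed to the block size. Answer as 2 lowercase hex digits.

82

Key decimal bytes [87, 99, 94, 19, 239, 81, 182, 30] = 57 63 5e 13 ef 51 b6 1e is 8 bytes > B = 6, so hash it first: H(key) = 6f, then zero-pad to 6 bytes: K' = 6f 00 00 00 00 00.
K' ⊕ ipad = 59 36 36 36 36 36.
Inner input = 59 36 36 36 36 36 ∥ 67 10 9a.
Inner hash: XOR 59⊕36⊕36⊕36⊕36⊕36⊕67⊕10⊕9a = 82.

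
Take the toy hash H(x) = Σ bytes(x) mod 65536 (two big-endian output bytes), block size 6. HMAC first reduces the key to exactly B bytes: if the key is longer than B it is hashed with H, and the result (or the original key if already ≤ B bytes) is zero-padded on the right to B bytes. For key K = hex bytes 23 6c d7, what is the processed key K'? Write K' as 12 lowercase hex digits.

236cd7000000

Key hex bytes 23 6c d7 is 3 bytes ≤ B = 6; zero-pad to 6 bytes: K' = 23 6c d7 00 00 00.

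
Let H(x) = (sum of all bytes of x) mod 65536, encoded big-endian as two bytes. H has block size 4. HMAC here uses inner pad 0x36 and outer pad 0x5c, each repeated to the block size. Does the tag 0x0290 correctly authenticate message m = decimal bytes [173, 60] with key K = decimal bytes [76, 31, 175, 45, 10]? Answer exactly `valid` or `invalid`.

invalid

Key decimal bytes [76, 31, 175, 45, 10] = 4c 1f af 2d 0a is 5 bytes > B = 4, so hash it first: H(key) = 01 51, then zero-pad to 4 bytes: K' = 01 51 00 00.
K' ⊕ ipad = 37 67 36 36; K' ⊕ opad = 5d 0d 5c 5c.
Inner hash: sum = 55+103+54+54+173+60 = 499 → 01 f3.
Outer hash (recomputed tag): sum = 93+13+92+92+1+243 = 534 → 02 16.
Recomputed tag = 0216; claimed = 0290 → mismatch.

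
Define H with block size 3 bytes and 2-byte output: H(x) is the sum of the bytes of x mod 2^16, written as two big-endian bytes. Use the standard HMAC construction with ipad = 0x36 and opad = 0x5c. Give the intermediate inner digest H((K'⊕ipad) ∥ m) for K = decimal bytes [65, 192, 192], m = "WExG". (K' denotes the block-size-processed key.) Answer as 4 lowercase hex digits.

03be

Key decimal bytes [65, 192, 192] = 41 c0 c0 is exactly B = 3 bytes: K' = 41 c0 c0.
K' ⊕ ipad = 77 f6 f6.
Inner input = 77 f6 f6 ∥ 57 45 78 47.
Inner hash: sum = 119+246+246+87+69+120+71 = 958 → 03 be.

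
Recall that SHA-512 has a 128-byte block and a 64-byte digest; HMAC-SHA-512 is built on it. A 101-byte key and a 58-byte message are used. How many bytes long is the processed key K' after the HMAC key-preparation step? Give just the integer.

Key is 101 ≤ 128 bytes, zero-padded: |K'| = 128.

128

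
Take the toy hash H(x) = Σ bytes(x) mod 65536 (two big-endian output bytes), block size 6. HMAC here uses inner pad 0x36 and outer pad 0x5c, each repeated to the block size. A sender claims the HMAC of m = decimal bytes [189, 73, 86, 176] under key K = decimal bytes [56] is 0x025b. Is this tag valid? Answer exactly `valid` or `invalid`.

Key decimal bytes [56] = 38 is 1 byte ≤ B = 6; zero-pad to 6 bytes: K' = 38 00 00 00 00 00.
K' ⊕ ipad = 0e 36 36 36 36 36; K' ⊕ opad = 64 5c 5c 5c 5c 5c.
Inner hash: sum = 14+54+54+54+54+54+189+73+86+176 = 808 → 03 28.
Outer hash (recomputed tag): sum = 100+92+92+92+92+92+3+40 = 603 → 02 5b.
Recomputed tag = 025b; claimed = 025b → match.

valid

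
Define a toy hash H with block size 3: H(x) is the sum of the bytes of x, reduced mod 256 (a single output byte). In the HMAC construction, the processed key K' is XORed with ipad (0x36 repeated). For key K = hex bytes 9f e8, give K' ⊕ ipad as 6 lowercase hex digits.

a9de36

Key hex bytes 9f e8 is 2 bytes ≤ B = 3; zero-pad to 3 bytes: K' = 9f e8 00.
XOR each byte with 0x36: 9f⊕36=a9, e8⊕36=de, 00⊕36=36.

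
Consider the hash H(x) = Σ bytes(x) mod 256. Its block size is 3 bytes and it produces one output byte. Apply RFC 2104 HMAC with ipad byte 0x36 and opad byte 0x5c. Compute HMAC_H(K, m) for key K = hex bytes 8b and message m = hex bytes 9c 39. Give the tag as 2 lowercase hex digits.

Key hex bytes 8b is 1 byte ≤ B = 3; zero-pad to 3 bytes: K' = 8b 00 00.
K' ⊕ ipad = bd 36 36.  K' ⊕ opad = d7 5c 5c.
Inner input = (K'⊕ipad) ∥ m = bd 36 36 ∥ 9c 39.
Inner hash: sum = 189+54+54+156+57 = 510; mod 256 = 254 → fe.
Outer input = (K'⊕opad) ∥ inner = d7 5c 5c ∥ fe.
Outer hash (tag): sum = 215+92+92+254 = 653; mod 256 = 141 → 8d.

8d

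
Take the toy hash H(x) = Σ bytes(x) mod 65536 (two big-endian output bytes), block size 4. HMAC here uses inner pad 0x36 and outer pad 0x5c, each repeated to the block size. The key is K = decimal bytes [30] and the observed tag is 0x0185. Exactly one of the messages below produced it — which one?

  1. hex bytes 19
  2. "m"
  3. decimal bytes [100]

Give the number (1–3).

Key decimal bytes [30] = 1e is 1 byte ≤ B = 4; zero-pad to 4 bytes: K' = 1e 00 00 00.
K' ⊕ ipad = 28 36 36 36; K' ⊕ opad = 42 5c 5c 5c.
m1: inner = H(28 36 36 36 19) = 00 e3; tag = H(42 5c 5c 5c 00 e3) = 0239
m2: inner = H(28 36 36 36 6d) = 01 37; tag = H(42 5c 5c 5c 01 37) = 018e
m3: inner = H(28 36 36 36 64) = 01 2e; tag = H(42 5c 5c 5c 01 2e) = 0185 ← matches

3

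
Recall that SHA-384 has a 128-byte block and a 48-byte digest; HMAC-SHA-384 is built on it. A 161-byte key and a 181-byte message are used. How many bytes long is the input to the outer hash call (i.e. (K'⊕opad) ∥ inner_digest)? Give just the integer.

Key is 161 > 128 bytes, so it is hashed to 48 bytes then zero-padded to 128: |K'| = 128.
Outer input = (K'⊕opad) ∥ H(inner) → 128 + 48 = 176 bytes.

176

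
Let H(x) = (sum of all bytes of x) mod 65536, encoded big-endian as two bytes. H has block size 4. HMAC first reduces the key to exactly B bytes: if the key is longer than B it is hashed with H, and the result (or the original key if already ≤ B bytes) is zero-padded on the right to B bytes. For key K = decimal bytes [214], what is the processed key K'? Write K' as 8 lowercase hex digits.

d6000000

Key decimal bytes [214] = d6 is 1 byte ≤ B = 4; zero-pad to 4 bytes: K' = d6 00 00 00.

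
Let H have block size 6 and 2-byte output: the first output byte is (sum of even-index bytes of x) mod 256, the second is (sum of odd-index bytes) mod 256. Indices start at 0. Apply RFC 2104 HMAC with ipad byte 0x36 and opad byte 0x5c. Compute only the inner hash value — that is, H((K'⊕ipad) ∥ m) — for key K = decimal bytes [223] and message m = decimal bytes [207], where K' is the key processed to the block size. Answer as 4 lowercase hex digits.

24a2

Key decimal bytes [223] = df is 1 byte ≤ B = 6; zero-pad to 6 bytes: K' = df 00 00 00 00 00.
K' ⊕ ipad = e9 36 36 36 36 36.
Inner input = e9 36 36 36 36 36 ∥ cf.
Inner hash: even-index sum = 548 mod 256 = 36; odd-index sum = 162 mod 256 = 162 → 24 a2.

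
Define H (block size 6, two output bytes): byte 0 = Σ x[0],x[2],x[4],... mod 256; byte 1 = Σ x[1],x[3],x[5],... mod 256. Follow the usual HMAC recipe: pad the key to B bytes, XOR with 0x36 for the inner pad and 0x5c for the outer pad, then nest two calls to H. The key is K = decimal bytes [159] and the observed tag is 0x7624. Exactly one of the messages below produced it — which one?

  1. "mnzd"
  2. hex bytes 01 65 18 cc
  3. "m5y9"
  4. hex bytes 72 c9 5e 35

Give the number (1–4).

3

Key decimal bytes [159] = 9f is 1 byte ≤ B = 6; zero-pad to 6 bytes: K' = 9f 00 00 00 00 00.
K' ⊕ ipad = a9 36 36 36 36 36; K' ⊕ opad = c3 5c 5c 5c 5c 5c.
m1: inner = H(a9 36 36 36 36 36 6d 6e 7a 64) = fc 74; tag = H(c3 5c 5c 5c 5c 5c fc 74) = 7788
m2: inner = H(a9 36 36 36 36 36 01 65 18 cc) = 2e d3; tag = H(c3 5c 5c 5c 5c 5c 2e d3) = a9e7
m3: inner = H(a9 36 36 36 36 36 6d 35 79 39) = fb 10; tag = H(c3 5c 5c 5c 5c 5c fb 10) = 7624 ← matches
m4: inner = H(a9 36 36 36 36 36 72 c9 5e 35) = e5 a0; tag = H(c3 5c 5c 5c 5c 5c e5 a0) = 60b4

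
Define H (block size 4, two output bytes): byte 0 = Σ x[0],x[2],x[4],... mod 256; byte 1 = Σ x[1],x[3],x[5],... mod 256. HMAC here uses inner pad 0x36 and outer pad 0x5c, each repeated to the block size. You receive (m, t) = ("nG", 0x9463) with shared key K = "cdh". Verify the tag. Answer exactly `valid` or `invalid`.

valid

Key "cdh" = 63 64 68 is 3 bytes ≤ B = 4; zero-pad to 4 bytes: K' = 63 64 68 00.
K' ⊕ ipad = 55 52 5e 36; K' ⊕ opad = 3f 38 34 5c.
Inner hash: even-index sum = 289 mod 256 = 33; odd-index sum = 207 mod 256 = 207 → 21 cf.
Outer hash (recomputed tag): even-index sum = 148 mod 256 = 148; odd-index sum = 355 mod 256 = 99 → 94 63.
Recomputed tag = 9463; claimed = 9463 → match.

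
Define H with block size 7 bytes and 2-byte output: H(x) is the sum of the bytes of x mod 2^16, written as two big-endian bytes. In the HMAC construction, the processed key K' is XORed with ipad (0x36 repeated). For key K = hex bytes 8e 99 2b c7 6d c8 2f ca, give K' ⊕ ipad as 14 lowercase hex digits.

Key hex bytes 8e 99 2b c7 6d c8 2f ca is 8 bytes > B = 7, so hash it first: H(key) = 04 47, then zero-pad to 7 bytes: K' = 04 47 00 00 00 00 00.
XOR each byte with 0x36: 04⊕36=32, 47⊕36=71, 00⊕36=36, 00⊕36=36, 00⊕36=36, 00⊕36=36, 00⊕36=36.

32713636363636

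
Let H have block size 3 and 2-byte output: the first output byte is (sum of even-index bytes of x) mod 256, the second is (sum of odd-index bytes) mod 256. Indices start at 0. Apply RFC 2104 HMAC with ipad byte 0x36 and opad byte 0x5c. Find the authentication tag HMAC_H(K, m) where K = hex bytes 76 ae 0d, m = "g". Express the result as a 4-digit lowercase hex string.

Key hex bytes 76 ae 0d is exactly B = 3 bytes: K' = 76 ae 0d.
K' ⊕ ipad = 40 98 3b.  K' ⊕ opad = 2a f2 51.
Inner input = (K'⊕ipad) ∥ m = 40 98 3b ∥ 67.
Inner hash: even-index sum = 123 mod 256 = 123; odd-index sum = 255 mod 256 = 255 → 7b ff.
Outer input = (K'⊕opad) ∥ inner = 2a f2 51 ∥ 7b ff.
Outer hash (tag): even-index sum = 378 mod 256 = 122; odd-index sum = 365 mod 256 = 109 → 7a 6d.

7a6d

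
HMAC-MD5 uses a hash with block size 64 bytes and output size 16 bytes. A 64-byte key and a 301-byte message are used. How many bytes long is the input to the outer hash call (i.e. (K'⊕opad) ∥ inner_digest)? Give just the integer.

80

Key is 64 ≤ 64 bytes, zero-padded: |K'| = 64.
Outer input = (K'⊕opad) ∥ H(inner) → 64 + 16 = 80 bytes.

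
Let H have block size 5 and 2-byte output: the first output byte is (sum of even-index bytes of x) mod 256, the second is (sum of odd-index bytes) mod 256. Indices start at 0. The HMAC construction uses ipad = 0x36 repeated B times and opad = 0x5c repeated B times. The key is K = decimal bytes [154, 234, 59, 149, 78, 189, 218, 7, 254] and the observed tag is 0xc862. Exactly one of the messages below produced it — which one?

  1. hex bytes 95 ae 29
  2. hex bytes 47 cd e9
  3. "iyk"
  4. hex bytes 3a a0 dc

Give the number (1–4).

1

Key decimal bytes [154, 234, 59, 149, 78, 189, 218, 7, 254] = 9a ea 3b 95 4e bd da 07 fe is 9 bytes > B = 5, so hash it first: H(key) = fb 43, then zero-pad to 5 bytes: K' = fb 43 00 00 00.
K' ⊕ ipad = cd 75 36 36 36; K' ⊕ opad = a7 1f 5c 5c 5c.
m1: inner = H(cd 75 36 36 36 95 ae 29) = e7 69; tag = H(a7 1f 5c 5c 5c e7 69) = c862 ← matches
m2: inner = H(cd 75 36 36 36 47 cd e9) = 06 db; tag = H(a7 1f 5c 5c 5c 06 db) = 3a81
m3: inner = H(cd 75 36 36 36 69 79 6b) = b2 7f; tag = H(a7 1f 5c 5c 5c b2 7f) = de2d
m4: inner = H(cd 75 36 36 36 3a a0 dc) = d9 c1; tag = H(a7 1f 5c 5c 5c d9 c1) = 2054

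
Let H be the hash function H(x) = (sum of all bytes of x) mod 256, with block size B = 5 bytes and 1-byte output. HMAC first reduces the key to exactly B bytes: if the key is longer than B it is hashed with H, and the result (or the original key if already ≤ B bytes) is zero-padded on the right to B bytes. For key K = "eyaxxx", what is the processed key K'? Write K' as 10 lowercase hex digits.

a700000000

|K| = 6 > B = 5, so first hash the key.
H(K): sum = 101+121+97+120+120+120 = 679; mod 256 = 167 → a7.
Zero-pad H(K) = a7 to 5 bytes: K' = a7 00 00 00 00.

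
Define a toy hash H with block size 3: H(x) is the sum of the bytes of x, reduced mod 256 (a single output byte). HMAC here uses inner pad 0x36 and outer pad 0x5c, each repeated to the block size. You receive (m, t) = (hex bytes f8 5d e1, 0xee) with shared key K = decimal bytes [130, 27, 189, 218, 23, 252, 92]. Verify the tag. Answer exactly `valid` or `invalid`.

valid

Key decimal bytes [130, 27, 189, 218, 23, 252, 92] = 82 1b bd da 17 fc 5c is 7 bytes > B = 3, so hash it first: H(key) = a3, then zero-pad to 3 bytes: K' = a3 00 00.
K' ⊕ ipad = 95 36 36; K' ⊕ opad = ff 5c 5c.
Inner hash: sum = 149+54+54+248+93+225 = 823; mod 256 = 55 → 37.
Outer hash (recomputed tag): sum = 255+92+92+55 = 494; mod 256 = 238 → ee.
Recomputed tag = ee; claimed = ee → match.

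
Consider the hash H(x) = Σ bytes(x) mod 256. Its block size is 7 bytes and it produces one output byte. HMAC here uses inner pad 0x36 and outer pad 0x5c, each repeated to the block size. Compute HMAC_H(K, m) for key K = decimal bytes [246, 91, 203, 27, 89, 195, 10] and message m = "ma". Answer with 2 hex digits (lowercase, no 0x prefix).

Key decimal bytes [246, 91, 203, 27, 89, 195, 10] = f6 5b cb 1b 59 c3 0a is exactly B = 7 bytes: K' = f6 5b cb 1b 59 c3 0a.
K' ⊕ ipad = c0 6d fd 2d 6f f5 3c.  K' ⊕ opad = aa 07 97 47 05 9f 56.
Inner input = (K'⊕ipad) ∥ m = c0 6d fd 2d 6f f5 3c ∥ 6d 61.
Inner hash: sum = 192+109+253+45+111+245+60+109+97 = 1221; mod 256 = 197 → c5.
Outer input = (K'⊕opad) ∥ inner = aa 07 97 47 05 9f 56 ∥ c5.
Outer hash (tag): sum = 170+7+151+71+5+159+86+197 = 846; mod 256 = 78 → 4e.

4e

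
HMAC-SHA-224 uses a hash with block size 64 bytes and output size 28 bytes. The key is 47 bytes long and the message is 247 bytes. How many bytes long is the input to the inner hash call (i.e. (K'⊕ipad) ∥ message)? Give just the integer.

Key is 47 ≤ 64 bytes, zero-padded: |K'| = 64.
Inner input = (K'⊕ipad) ∥ m → 64 + 247 = 311 bytes.

311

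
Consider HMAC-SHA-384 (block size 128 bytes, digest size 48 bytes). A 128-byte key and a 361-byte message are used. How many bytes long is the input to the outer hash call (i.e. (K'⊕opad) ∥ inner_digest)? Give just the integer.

Key is 128 ≤ 128 bytes, zero-padded: |K'| = 128.
Outer input = (K'⊕opad) ∥ H(inner) → 128 + 48 = 176 bytes.

176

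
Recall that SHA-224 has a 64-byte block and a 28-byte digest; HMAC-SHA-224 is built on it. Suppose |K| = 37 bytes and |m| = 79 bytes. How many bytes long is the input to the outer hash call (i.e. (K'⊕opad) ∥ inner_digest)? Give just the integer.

92

Key is 37 ≤ 64 bytes, zero-padded: |K'| = 64.
Outer input = (K'⊕opad) ∥ H(inner) → 64 + 28 = 92 bytes.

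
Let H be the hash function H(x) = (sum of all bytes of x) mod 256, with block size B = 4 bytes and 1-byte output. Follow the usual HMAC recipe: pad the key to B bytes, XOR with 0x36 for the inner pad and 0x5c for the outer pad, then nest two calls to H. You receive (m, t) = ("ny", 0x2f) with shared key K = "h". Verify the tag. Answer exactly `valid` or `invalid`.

Key "h" = 68 is 1 byte ≤ B = 4; zero-pad to 4 bytes: K' = 68 00 00 00.
K' ⊕ ipad = 5e 36 36 36; K' ⊕ opad = 34 5c 5c 5c.
Inner hash: sum = 94+54+54+54+110+121 = 487; mod 256 = 231 → e7.
Outer hash (recomputed tag): sum = 52+92+92+92+231 = 559; mod 256 = 47 → 2f.
Recomputed tag = 2f; claimed = 2f → match.

valid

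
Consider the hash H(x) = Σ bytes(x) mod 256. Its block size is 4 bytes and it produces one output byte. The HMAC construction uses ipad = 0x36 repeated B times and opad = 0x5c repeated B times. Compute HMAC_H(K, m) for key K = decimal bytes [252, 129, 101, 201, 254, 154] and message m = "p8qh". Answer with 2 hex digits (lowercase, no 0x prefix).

Key decimal bytes [252, 129, 101, 201, 254, 154] = fc 81 65 c9 fe 9a is 6 bytes > B = 4, so hash it first: H(key) = 43, then zero-pad to 4 bytes: K' = 43 00 00 00.
K' ⊕ ipad = 75 36 36 36.  K' ⊕ opad = 1f 5c 5c 5c.
Inner input = (K'⊕ipad) ∥ m = 75 36 36 36 ∥ 70 38 71 68.
Inner hash: sum = 117+54+54+54+112+56+113+104 = 664; mod 256 = 152 → 98.
Outer input = (K'⊕opad) ∥ inner = 1f 5c 5c 5c ∥ 98.
Outer hash (tag): sum = 31+92+92+92+152 = 459; mod 256 = 203 → cb.

cb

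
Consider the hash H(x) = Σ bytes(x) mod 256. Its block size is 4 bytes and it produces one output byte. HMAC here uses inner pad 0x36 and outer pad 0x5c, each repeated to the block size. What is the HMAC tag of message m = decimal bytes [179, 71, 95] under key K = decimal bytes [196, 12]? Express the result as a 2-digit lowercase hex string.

Key decimal bytes [196, 12] = c4 0c is 2 bytes ≤ B = 4; zero-pad to 4 bytes: K' = c4 0c 00 00.
K' ⊕ ipad = f2 3a 36 36.  K' ⊕ opad = 98 50 5c 5c.
Inner input = (K'⊕ipad) ∥ m = f2 3a 36 36 ∥ b3 47 5f.
Inner hash: sum = 242+58+54+54+179+71+95 = 753; mod 256 = 241 → f1.
Outer input = (K'⊕opad) ∥ inner = 98 50 5c 5c ∥ f1.
Outer hash (tag): sum = 152+80+92+92+241 = 657; mod 256 = 145 → 91.

91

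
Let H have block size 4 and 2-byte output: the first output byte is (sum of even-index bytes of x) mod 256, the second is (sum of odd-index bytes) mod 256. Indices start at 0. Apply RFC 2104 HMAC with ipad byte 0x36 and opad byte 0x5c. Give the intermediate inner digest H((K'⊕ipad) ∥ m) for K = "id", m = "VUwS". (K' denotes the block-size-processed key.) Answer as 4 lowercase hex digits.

Key "id" = 69 64 is 2 bytes ≤ B = 4; zero-pad to 4 bytes: K' = 69 64 00 00.
K' ⊕ ipad = 5f 52 36 36.
Inner input = 5f 52 36 36 ∥ 56 55 77 53.
Inner hash: even-index sum = 354 mod 256 = 98; odd-index sum = 304 mod 256 = 48 → 62 30.

6230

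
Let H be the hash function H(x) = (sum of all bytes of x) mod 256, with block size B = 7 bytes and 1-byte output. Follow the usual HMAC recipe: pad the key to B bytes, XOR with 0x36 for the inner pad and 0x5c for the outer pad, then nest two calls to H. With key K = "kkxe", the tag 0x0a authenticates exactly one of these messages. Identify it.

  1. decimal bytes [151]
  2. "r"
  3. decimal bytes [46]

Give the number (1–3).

Key "kkxe" = 6b 6b 78 65 is 4 bytes ≤ B = 7; zero-pad to 7 bytes: K' = 6b 6b 78 65 00 00 00.
K' ⊕ ipad = 5d 5d 4e 53 36 36 36; K' ⊕ opad = 37 37 24 39 5c 5c 5c.
m1: inner = H(5d 5d 4e 53 36 36 36 97) = 94; tag = H(37 37 24 39 5c 5c 5c 94) = 73
m2: inner = H(5d 5d 4e 53 36 36 36 72) = 6f; tag = H(37 37 24 39 5c 5c 5c 6f) = 4e
m3: inner = H(5d 5d 4e 53 36 36 36 2e) = 2b; tag = H(37 37 24 39 5c 5c 5c 2b) = 0a ← matches

3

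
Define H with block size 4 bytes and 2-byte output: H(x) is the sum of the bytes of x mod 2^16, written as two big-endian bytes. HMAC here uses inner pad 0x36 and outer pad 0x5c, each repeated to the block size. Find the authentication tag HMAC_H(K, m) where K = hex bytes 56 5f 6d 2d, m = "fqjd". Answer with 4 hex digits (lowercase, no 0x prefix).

Key hex bytes 56 5f 6d 2d is exactly B = 4 bytes: K' = 56 5f 6d 2d.
K' ⊕ ipad = 60 69 5b 1b.  K' ⊕ opad = 0a 03 31 71.
Inner input = (K'⊕ipad) ∥ m = 60 69 5b 1b ∥ 66 71 6a 64.
Inner hash: sum = 96+105+91+27+102+113+106+100 = 740 → 02 e4.
Outer input = (K'⊕opad) ∥ inner = 0a 03 31 71 ∥ 02 e4.
Outer hash (tag): sum = 10+3+49+113+2+228 = 405 → 01 95.

0195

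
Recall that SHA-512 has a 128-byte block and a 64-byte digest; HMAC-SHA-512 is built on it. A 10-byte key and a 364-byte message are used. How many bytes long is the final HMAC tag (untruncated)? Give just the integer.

The tag is one SHA-512 digest: 64 bytes.

64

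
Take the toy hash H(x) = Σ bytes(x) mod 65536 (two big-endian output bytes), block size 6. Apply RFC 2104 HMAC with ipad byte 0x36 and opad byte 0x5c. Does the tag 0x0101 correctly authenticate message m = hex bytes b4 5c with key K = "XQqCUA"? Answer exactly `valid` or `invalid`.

valid

Key "XQqCUA" = 58 51 71 43 55 41 is exactly B = 6 bytes: K' = 58 51 71 43 55 41.
K' ⊕ ipad = 6e 67 47 75 63 77; K' ⊕ opad = 04 0d 2d 1f 09 1d.
Inner hash: sum = 110+103+71+117+99+119+180+92 = 891 → 03 7b.
Outer hash (recomputed tag): sum = 4+13+45+31+9+29+3+123 = 257 → 01 01.
Recomputed tag = 0101; claimed = 0101 → match.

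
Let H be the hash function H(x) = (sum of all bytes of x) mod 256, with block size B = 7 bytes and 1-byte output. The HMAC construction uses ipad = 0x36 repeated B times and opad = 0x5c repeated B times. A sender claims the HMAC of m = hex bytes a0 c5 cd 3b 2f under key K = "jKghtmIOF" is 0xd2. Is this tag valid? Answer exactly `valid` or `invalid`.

invalid

Key "jKghtmIOF" = 6a 4b 67 68 74 6d 49 4f 46 is 9 bytes > B = 7, so hash it first: H(key) = 43, then zero-pad to 7 bytes: K' = 43 00 00 00 00 00 00.
K' ⊕ ipad = 75 36 36 36 36 36 36; K' ⊕ opad = 1f 5c 5c 5c 5c 5c 5c.
Inner hash: sum = 117+54+54+54+54+54+54+160+197+205+59+47 = 1109; mod 256 = 85 → 55.
Outer hash (recomputed tag): sum = 31+92+92+92+92+92+92+85 = 668; mod 256 = 156 → 9c.
Recomputed tag = 9c; claimed = d2 → mismatch.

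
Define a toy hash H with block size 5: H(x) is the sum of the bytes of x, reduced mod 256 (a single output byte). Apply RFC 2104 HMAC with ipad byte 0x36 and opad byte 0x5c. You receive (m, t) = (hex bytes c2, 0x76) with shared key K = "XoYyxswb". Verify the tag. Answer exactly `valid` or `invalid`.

valid

Key "XoYyxswb" = 58 6f 59 79 78 73 77 62 is 8 bytes > B = 5, so hash it first: H(key) = 5d, then zero-pad to 5 bytes: K' = 5d 00 00 00 00.
K' ⊕ ipad = 6b 36 36 36 36; K' ⊕ opad = 01 5c 5c 5c 5c.
Inner hash: sum = 107+54+54+54+54+194 = 517; mod 256 = 5 → 05.
Outer hash (recomputed tag): sum = 1+92+92+92+92+5 = 374; mod 256 = 118 → 76.
Recomputed tag = 76; claimed = 76 → match.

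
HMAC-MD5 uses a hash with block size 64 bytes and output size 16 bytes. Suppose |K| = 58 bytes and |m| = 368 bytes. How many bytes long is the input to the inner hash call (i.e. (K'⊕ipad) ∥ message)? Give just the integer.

432

Key is 58 ≤ 64 bytes, zero-padded: |K'| = 64.
Inner input = (K'⊕ipad) ∥ m → 64 + 368 = 432 bytes.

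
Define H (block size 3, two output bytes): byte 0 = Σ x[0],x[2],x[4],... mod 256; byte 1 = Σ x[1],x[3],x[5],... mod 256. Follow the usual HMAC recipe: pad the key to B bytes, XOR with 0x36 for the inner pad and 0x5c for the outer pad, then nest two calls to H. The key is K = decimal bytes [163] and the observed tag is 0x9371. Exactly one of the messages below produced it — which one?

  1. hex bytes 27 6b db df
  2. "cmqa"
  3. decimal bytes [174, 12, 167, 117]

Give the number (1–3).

Key decimal bytes [163] = a3 is 1 byte ≤ B = 3; zero-pad to 3 bytes: K' = a3 00 00.
K' ⊕ ipad = 95 36 36; K' ⊕ opad = ff 5c 5c.
m1: inner = H(95 36 36 27 6b db df) = 15 38; tag = H(ff 5c 5c 15 38) = 9371 ← matches
m2: inner = H(95 36 36 63 6d 71 61) = 99 0a; tag = H(ff 5c 5c 99 0a) = 65f5
m3: inner = H(95 36 36 ae 0c a7 75) = 4c 8b; tag = H(ff 5c 5c 4c 8b) = e6a8

1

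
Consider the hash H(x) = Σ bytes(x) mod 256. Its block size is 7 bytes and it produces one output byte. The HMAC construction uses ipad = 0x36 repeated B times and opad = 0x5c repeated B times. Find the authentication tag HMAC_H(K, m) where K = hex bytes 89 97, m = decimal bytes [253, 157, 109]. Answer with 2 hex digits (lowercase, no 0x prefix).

Key hex bytes 89 97 is 2 bytes ≤ B = 7; zero-pad to 7 bytes: K' = 89 97 00 00 00 00 00.
K' ⊕ ipad = bf a1 36 36 36 36 36.  K' ⊕ opad = d5 cb 5c 5c 5c 5c 5c.
Inner input = (K'⊕ipad) ∥ m = bf a1 36 36 36 36 36 ∥ fd 9d 6d.
Inner hash: sum = 191+161+54+54+54+54+54+253+157+109 = 1141; mod 256 = 117 → 75.
Outer input = (K'⊕opad) ∥ inner = d5 cb 5c 5c 5c 5c 5c ∥ 75.
Outer hash (tag): sum = 213+203+92+92+92+92+92+117 = 993; mod 256 = 225 → e1.

e1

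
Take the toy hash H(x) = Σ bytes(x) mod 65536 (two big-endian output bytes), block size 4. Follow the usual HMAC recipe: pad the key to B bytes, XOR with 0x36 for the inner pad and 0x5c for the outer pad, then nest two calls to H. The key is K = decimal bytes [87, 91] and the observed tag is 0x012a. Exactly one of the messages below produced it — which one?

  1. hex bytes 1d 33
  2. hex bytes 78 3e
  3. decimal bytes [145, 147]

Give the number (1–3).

3

Key decimal bytes [87, 91] = 57 5b is 2 bytes ≤ B = 4; zero-pad to 4 bytes: K' = 57 5b 00 00.
K' ⊕ ipad = 61 6d 36 36; K' ⊕ opad = 0b 07 5c 5c.
m1: inner = H(61 6d 36 36 1d 33) = 01 8a; tag = H(0b 07 5c 5c 01 8a) = 0155
m2: inner = H(61 6d 36 36 78 3e) = 01 f0; tag = H(0b 07 5c 5c 01 f0) = 01bb
m3: inner = H(61 6d 36 36 91 93) = 02 5e; tag = H(0b 07 5c 5c 02 5e) = 012a ← matches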